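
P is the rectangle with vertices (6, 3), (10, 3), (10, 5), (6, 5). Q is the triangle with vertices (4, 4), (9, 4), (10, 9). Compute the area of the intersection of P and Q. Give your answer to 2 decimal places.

3.10

The intersection is the polygon with vertices (6,5), (9.2,5), (9,4), (6,4).
By the shoelace formula its area is 3.10.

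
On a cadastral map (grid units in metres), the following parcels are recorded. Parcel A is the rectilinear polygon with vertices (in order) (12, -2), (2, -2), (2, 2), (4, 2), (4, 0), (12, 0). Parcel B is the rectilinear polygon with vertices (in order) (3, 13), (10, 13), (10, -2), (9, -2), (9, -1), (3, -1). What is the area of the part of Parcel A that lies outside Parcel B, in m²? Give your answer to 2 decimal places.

|Parcel A| = 24, |Parcel A∩Parcel B| = 10.
|Parcel A ∖ Parcel B| = |Parcel A| − |Parcel A∩Parcel B| = 24 − 10 = 14.00.

14.00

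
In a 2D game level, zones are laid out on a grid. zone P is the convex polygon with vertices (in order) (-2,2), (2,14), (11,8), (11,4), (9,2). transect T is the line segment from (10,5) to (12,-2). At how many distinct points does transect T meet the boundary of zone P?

The segment meets the boundary at (10.444,3.444).

1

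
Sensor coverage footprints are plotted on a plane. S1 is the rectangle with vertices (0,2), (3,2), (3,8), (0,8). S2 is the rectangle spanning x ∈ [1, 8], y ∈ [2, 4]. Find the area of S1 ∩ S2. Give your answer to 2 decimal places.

4.00

|S1∩S2|: x∈[1,3], y∈[2,4] → 2·2 = 4.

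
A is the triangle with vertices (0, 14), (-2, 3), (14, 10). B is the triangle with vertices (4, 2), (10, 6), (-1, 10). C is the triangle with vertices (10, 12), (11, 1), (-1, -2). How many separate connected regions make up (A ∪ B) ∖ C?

2

(A ∪ B) ∖ C splits into 2 disjoint pieces (area 70.2698, area 5.2052).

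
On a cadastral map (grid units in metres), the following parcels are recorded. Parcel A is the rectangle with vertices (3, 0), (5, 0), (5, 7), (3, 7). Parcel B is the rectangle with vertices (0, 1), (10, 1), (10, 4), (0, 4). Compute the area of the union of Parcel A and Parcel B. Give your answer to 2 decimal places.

By inclusion–exclusion:
Individual areas: |Parcel A| = 14, |Parcel B| = 30.
|Parcel A∩Parcel B|: x∈[3,5], y∈[1,4] → 2·3 = 6.
|Parcel A ∪ Parcel B| = 44 − 6 = 38.00.

38.00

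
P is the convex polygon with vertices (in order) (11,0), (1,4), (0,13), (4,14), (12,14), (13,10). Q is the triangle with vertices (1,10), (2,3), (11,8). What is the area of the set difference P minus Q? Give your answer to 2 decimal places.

|P| = 139.5, |P∩Q| = 33.7844.
|P ∖ Q| = |P| − |P∩Q| = 139.5 − 33.7844 = 105.72.

105.72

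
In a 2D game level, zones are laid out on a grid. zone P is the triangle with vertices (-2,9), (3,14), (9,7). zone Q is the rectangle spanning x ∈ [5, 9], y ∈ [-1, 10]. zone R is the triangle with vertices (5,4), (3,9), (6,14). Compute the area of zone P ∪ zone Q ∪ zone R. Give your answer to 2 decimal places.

74.42

By inclusion–exclusion:
Individual areas: |zone P| = 32.5, |zone Q| = 44, |zone R| = 12.5.
|zone P∩zone Q| = 6.6883.
|zone P∩zone R| = 7.2081.
|zone Q∩zone R| = 1.8.
|zone P∩zone Q∩zone R| = 1.1178.
|zone P ∪ zone Q ∪ zone R| = 89 − 15.6964 + 1.1178 = 74.42.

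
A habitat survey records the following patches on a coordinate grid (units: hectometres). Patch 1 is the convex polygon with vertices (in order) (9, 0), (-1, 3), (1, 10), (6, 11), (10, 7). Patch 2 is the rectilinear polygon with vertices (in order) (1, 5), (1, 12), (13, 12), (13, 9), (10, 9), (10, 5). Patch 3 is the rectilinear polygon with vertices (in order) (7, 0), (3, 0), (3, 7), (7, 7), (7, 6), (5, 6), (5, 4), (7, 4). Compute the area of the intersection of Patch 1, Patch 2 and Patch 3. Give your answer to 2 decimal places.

6.00

The intersection is the polygon with vertices (3,5), (3,7), (7,7), (7,6), (5,6), (5,5).
By the shoelace formula its area is 6.00.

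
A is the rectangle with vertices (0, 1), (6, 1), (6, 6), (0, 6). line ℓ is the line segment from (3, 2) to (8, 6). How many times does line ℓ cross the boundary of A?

The segment meets the boundary at (6,4.4).

1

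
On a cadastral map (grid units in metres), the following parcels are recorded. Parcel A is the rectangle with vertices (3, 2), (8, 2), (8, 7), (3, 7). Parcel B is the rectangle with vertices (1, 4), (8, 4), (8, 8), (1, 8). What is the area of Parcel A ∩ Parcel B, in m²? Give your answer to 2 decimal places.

15.00

|Parcel A∩Parcel B|: x∈[3,8], y∈[4,7] → 5·3 = 15.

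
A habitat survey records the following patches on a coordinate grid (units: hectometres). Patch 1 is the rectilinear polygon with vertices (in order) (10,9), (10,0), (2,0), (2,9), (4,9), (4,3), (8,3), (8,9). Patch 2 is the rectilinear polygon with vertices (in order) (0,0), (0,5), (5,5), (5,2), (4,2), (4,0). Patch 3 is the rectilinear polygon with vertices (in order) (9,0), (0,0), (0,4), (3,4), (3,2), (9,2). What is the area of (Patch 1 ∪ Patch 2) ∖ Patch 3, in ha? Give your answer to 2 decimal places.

|Patch 1 ∪ Patch 2| = 60.
|(Patch 1 ∪ Patch 2) ∩ Patch 3| = 24.
|(Patch 1 ∪ Patch 2) ∖ Patch 3| = 60 − 24 = 36.00.

36.00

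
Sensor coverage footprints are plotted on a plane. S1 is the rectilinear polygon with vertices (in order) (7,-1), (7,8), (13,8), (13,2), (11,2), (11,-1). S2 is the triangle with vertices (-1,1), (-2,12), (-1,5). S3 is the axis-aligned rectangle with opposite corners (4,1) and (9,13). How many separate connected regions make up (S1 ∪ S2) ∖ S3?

(S1 ∪ S2) ∖ S3 splits into 2 disjoint pieces (area 34, area 2).

2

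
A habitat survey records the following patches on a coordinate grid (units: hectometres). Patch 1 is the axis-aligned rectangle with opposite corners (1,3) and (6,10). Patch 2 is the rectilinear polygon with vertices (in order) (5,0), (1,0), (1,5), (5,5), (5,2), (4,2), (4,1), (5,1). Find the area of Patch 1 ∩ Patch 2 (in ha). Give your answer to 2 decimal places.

The intersection is the polygon with vertices (1,5), (5,5), (5,3), (1,3).
By the shoelace formula its area is 8.00.

8.00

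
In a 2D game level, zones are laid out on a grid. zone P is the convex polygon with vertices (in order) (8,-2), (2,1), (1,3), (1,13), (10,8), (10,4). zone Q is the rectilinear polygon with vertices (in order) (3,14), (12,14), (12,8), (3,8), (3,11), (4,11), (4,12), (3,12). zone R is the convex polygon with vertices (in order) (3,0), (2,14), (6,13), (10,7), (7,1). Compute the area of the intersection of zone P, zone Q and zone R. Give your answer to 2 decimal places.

The intersection is the polygon with vertices (3,8), (3,11), (4,11), (4,11.333), (8.941,8.588), (9.333,8).
By the shoelace formula its area is 12.80.

12.80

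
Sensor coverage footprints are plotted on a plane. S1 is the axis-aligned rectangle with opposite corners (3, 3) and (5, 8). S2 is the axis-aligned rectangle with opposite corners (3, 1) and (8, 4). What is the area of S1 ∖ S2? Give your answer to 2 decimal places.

|S1∩S2|: x∈[3,5], y∈[3,4] → 2·1 = 2.
|S1| = 10.
|S1 ∖ S2| = |S1| − |S1∩S2| = 10 − 2 = 8.00.

8.00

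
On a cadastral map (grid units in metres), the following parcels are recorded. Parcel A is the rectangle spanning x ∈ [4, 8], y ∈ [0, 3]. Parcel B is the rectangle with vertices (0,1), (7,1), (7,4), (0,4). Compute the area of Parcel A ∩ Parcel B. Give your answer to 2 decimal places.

|Parcel A∩Parcel B|: x∈[4,7], y∈[1,3] → 3·2 = 6.

6.00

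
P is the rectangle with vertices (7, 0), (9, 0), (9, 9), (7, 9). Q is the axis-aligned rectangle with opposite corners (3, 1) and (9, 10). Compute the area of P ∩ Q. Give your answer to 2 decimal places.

|P∩Q|: x∈[7,9], y∈[1,9] → 2·8 = 16.

16.00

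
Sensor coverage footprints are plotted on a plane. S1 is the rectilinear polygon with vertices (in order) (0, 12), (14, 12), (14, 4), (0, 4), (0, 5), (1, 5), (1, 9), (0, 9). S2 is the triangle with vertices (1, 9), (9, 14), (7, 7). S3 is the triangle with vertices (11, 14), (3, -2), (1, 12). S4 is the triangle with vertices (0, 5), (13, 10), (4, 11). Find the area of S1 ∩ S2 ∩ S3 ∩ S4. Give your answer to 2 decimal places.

The intersection is the polygon with vertices (2.364,8.546), (3.857,10.786), (4.17,10.981), (8.015,10.554), (7.222,7.778), (6.036,7.321).
By the shoelace formula its area is 13.89.

13.89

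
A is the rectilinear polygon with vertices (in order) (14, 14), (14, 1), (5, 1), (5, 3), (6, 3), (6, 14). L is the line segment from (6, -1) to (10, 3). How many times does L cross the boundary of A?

The segment meets the boundary at (8,1).

1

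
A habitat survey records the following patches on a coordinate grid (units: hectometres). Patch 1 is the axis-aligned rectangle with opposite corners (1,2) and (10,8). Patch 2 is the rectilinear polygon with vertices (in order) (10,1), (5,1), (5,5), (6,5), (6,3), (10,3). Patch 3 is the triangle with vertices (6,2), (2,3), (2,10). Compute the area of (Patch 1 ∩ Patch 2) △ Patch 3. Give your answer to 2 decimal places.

|Patch 1 ∩ Patch 2| = 7.
|(Patch 1 ∩ Patch 2) ∩ Patch 3| = 0.875.
|(Patch 1 ∩ Patch 2) △ Patch 3| = 7 + 14 − 1.75 = 19.25.

19.25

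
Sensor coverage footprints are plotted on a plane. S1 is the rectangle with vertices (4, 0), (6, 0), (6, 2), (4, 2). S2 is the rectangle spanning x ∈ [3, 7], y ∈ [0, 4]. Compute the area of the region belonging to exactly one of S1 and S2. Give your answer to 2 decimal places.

12.00

|S1∩S2|: x∈[4,6], y∈[0,2] → 2·2 = 4.
|S1 △ S2| = |S1| + |S2| − 2·|S1∩S2| = 4 + 16 − 8 = 12.00.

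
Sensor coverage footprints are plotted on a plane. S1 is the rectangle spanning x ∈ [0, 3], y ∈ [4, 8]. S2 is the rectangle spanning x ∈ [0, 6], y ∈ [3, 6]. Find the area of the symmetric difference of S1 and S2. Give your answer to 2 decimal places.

18.00

|S1∩S2|: x∈[0,3], y∈[4,6] → 3·2 = 6.
|S1 △ S2| = |S1| + |S2| − 2·|S1∩S2| = 12 + 18 − 12 = 18.00.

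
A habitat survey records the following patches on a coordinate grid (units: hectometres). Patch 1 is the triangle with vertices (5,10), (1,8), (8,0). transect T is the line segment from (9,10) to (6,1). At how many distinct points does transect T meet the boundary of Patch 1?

2

The segment meets the boundary at (6.895,3.684), (6.31,1.931).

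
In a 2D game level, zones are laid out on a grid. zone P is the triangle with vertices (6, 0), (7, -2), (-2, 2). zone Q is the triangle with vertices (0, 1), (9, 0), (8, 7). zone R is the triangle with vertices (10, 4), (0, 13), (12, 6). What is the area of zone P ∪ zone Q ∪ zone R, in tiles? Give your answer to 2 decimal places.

By inclusion–exclusion:
Individual areas: |zone P| = 7, |zone Q| = 31, |zone R| = 19.
|zone P∩zone Q| = 0.7616.
|zone P∩zone R| = 0.
|zone Q∩zone R| = 0.5544.
|zone P∩zone Q∩zone R| = 0.
|zone P ∪ zone Q ∪ zone R| = 57 − 1.316 + 0 = 55.68.

55.68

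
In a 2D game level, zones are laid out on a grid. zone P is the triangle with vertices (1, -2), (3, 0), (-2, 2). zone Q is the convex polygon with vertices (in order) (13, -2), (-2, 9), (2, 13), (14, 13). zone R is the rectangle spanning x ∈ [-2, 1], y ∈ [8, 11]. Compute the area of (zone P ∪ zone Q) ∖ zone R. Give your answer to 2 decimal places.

|zone P ∪ zone Q| = 149.
|(zone P ∪ zone Q) ∩ zone R| = 6.3182.
|(zone P ∪ zone Q) ∖ zone R| = 149 − 6.3182 = 142.68.

142.68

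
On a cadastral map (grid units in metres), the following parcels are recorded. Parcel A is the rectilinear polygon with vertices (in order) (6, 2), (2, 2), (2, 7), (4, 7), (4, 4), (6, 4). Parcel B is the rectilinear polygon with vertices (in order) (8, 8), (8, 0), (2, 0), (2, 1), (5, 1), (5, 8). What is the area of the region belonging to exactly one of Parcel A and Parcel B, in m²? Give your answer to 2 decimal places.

|Parcel A| = 14, |Parcel B| = 27, |Parcel A∩Parcel B| = 2.
|Parcel A △ Parcel B| = |Parcel A| + |Parcel B| − 2·|Parcel A∩Parcel B| = 14 + 27 − 4 = 37.00.

37.00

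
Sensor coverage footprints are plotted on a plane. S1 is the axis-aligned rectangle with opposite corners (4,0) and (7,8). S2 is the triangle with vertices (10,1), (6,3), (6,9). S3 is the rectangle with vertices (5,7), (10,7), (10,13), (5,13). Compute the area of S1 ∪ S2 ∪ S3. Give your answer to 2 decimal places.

By inclusion–exclusion:
Individual areas: |S1| = 24, |S2| = 12, |S3| = 30.
|S1∩S2| = 5.
|S1∩S3|: x∈[5,7], y∈[7,8] → 2·1 = 2.
|S2∩S3| = 1.
|S1∩S2∩S3| = 0.75.
|S1 ∪ S2 ∪ S3| = 66 − 8 + 0.75 = 58.75.

58.75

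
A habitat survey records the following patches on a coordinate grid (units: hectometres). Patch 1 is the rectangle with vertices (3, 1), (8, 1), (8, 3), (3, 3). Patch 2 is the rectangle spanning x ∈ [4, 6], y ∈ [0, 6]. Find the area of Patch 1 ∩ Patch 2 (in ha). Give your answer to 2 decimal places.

4.00

|Patch 1∩Patch 2|: x∈[4,6], y∈[1,3] → 2·2 = 4.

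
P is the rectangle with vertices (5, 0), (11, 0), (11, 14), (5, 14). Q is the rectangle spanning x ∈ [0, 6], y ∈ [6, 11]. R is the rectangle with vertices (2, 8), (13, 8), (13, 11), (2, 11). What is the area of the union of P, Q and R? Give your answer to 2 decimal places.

115.00

By inclusion–exclusion:
Individual areas: |P| = 84, |Q| = 30, |R| = 33.
|P∩Q|: x∈[5,6], y∈[6,11] → 1·5 = 5.
|P∩R|: x∈[5,11], y∈[8,11] → 6·3 = 18.
|Q∩R|: x∈[2,6], y∈[8,11] → 4·3 = 12.
|P∩Q∩R| = 3.
|P ∪ Q ∪ R| = 147 − 35 + 3 = 115.00.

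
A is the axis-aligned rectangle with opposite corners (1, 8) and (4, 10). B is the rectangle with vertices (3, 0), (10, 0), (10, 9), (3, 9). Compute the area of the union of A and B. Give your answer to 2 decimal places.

By inclusion–exclusion:
Individual areas: |A| = 6, |B| = 63.
|A∩B|: x∈[3,4], y∈[8,9] → 1·1 = 1.
|A ∪ B| = 69 − 1 = 68.00.

68.00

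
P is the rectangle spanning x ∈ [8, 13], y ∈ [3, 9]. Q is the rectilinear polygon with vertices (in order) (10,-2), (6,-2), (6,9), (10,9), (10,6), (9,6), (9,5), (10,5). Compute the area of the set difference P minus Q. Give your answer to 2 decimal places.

|P| = 30, |P∩Q| = 11.
|P ∖ Q| = |P| − |P∩Q| = 30 − 11 = 19.00.

19.00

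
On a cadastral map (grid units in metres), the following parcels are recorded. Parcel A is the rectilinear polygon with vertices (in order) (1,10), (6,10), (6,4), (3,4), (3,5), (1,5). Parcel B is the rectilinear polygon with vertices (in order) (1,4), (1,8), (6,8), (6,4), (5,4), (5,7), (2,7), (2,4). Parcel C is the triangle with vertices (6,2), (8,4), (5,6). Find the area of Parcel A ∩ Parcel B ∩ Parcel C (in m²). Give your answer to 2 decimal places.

The intersection is the polygon with vertices (5.5,4), (5,6), (6,5.333), (6,4).
By the shoelace formula its area is 1.17.

1.17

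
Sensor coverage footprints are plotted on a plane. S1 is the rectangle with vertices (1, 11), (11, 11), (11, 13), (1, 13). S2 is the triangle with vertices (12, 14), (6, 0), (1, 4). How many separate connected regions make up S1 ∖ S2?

2

S1 ∖ S2 splits into 2 disjoint pieces (area 0.0952, area 17.6).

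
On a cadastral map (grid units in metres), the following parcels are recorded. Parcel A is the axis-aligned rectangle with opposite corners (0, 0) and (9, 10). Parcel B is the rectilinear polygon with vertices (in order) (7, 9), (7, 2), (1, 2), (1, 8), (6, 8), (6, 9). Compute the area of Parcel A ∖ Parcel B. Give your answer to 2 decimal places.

53.00

|Parcel A| = 90, |Parcel A∩Parcel B| = 37.
|Parcel A ∖ Parcel B| = |Parcel A| − |Parcel A∩Parcel B| = 90 − 37 = 53.00.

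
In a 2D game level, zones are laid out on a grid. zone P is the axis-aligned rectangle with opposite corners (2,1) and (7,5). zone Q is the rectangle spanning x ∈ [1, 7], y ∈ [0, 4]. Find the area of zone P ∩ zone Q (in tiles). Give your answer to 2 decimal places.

|zone P∩zone Q|: x∈[2,7], y∈[1,4] → 5·3 = 15.

15.00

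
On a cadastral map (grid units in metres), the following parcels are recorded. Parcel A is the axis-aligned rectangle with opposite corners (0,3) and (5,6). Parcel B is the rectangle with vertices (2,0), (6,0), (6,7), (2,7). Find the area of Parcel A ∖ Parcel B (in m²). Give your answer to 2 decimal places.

|Parcel A∩Parcel B|: x∈[2,5], y∈[3,6] → 3·3 = 9.
|Parcel A| = 15.
|Parcel A ∖ Parcel B| = |Parcel A| − |Parcel A∩Parcel B| = 15 − 9 = 6.00.

6.00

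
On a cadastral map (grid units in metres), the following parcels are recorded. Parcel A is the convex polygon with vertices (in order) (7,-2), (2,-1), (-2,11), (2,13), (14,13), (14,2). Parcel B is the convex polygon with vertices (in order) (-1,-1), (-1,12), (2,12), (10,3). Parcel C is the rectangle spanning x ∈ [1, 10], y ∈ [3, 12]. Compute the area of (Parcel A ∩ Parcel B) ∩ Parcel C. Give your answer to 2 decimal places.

45.00

The region (Parcel A ∩ Parcel B) ∩ Parcel C is the polygon with vertices (2,12), (10,3), (1,3), (1,12).
By the shoelace formula its area is 45.00.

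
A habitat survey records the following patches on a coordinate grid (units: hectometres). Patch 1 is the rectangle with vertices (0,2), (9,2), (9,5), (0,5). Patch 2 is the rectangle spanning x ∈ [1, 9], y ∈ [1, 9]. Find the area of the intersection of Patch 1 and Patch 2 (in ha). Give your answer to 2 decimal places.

|Patch 1∩Patch 2|: x∈[1,9], y∈[2,5] → 8·3 = 24.

24.00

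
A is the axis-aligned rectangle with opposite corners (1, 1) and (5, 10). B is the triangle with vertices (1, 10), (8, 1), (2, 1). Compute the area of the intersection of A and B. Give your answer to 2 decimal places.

21.21

The intersection is the polygon with vertices (5,1), (2,1), (1,10), (5,4.857).
By the shoelace formula its area is 21.21.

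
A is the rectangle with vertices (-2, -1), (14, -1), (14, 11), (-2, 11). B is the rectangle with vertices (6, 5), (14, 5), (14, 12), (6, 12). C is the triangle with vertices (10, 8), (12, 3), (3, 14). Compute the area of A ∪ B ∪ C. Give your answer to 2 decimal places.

201.46

By inclusion–exclusion:
Individual areas: |A| = 192, |B| = 56, |C| = 11.5.
|A∩B|: x∈[6,14], y∈[5,11] → 8·6 = 48.
|A∩C| = 9.9318.
|B∩C| = 9.0208.
|A∩B∩C| = 8.9136.
|A ∪ B ∪ C| = 259.5 − 66.9526 + 8.9136 = 201.46.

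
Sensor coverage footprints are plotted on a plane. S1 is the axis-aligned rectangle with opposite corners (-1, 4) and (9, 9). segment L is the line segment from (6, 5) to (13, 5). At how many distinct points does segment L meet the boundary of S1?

The segment meets the boundary at (9,5).

1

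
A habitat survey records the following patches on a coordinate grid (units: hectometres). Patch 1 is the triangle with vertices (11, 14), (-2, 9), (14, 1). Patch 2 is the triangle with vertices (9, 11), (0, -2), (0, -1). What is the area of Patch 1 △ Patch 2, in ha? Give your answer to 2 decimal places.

94.75

|Patch 1| = 92, |Patch 2| = 4.5, |Patch 1∩Patch 2| = 0.8766.
|Patch 1 △ Patch 2| = |Patch 1| + |Patch 2| − 2·|Patch 1∩Patch 2| = 92 + 4.5 − 1.7532 = 94.75.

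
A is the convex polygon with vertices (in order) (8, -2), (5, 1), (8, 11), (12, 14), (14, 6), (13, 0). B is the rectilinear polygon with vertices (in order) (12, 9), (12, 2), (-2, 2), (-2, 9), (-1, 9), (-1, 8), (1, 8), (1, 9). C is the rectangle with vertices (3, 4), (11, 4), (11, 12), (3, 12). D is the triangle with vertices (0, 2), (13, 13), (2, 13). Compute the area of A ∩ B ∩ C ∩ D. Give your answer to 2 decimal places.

0.43

The intersection is the polygon with vertices (7.4,9), (8.273,9), (7.103,8.01).
By the shoelace formula its area is 0.43.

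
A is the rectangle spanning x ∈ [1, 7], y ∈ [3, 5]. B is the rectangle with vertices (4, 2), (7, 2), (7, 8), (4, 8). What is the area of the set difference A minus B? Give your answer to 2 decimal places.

|A∩B|: x∈[4,7], y∈[3,5] → 3·2 = 6.
|A| = 12.
|A ∖ B| = |A| − |A∩B| = 12 − 6 = 6.00.

6.00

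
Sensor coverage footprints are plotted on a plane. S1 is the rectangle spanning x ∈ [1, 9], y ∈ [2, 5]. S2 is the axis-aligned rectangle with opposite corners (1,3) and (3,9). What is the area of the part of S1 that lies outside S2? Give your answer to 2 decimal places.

|S1∩S2|: x∈[1,3], y∈[3,5] → 2·2 = 4.
|S1| = 24.
|S1 ∖ S2| = |S1| − |S1∩S2| = 24 − 4 = 20.00.

20.00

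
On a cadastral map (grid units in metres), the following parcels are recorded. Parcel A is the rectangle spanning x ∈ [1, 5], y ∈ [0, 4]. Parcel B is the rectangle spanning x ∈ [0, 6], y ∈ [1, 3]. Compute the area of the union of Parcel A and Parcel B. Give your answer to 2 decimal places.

20.00

By inclusion–exclusion:
Individual areas: |Parcel A| = 16, |Parcel B| = 12.
|Parcel A∩Parcel B|: x∈[1,5], y∈[1,3] → 4·2 = 8.
|Parcel A ∪ Parcel B| = 28 − 8 = 20.00.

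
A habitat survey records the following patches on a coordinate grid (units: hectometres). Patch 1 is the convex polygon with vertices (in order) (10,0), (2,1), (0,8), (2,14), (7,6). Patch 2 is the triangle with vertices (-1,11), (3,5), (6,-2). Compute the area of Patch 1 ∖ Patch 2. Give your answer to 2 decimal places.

63.68

|Patch 1| = 68, |Patch 1∩Patch 2| = 4.3169.
|Patch 1 ∖ Patch 2| = |Patch 1| − |Patch 1∩Patch 2| = 68 − 4.3169 = 63.68.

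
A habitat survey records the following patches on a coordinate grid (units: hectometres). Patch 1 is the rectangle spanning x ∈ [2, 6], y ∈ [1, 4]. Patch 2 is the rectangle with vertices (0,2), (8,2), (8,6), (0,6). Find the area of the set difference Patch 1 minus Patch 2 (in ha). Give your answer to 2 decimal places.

4.00

|Patch 1∩Patch 2|: x∈[2,6], y∈[2,4] → 4·2 = 8.
|Patch 1| = 12.
|Patch 1 ∖ Patch 2| = |Patch 1| − |Patch 1∩Patch 2| = 12 − 8 = 4.00.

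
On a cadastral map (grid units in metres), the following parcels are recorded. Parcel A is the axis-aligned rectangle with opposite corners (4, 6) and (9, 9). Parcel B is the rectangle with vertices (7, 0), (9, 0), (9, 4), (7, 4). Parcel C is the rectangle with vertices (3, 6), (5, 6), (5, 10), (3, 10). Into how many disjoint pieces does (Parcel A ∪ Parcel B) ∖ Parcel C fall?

(Parcel A ∪ Parcel B) ∖ Parcel C splits into 2 disjoint pieces (area 12, area 8).

2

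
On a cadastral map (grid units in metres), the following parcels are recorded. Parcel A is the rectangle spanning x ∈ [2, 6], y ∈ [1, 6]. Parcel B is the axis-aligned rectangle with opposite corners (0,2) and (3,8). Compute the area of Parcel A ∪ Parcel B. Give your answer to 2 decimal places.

34.00

By inclusion–exclusion:
Individual areas: |Parcel A| = 20, |Parcel B| = 18.
|Parcel A∩Parcel B|: x∈[2,3], y∈[2,6] → 1·4 = 4.
|Parcel A ∪ Parcel B| = 38 − 4 = 34.00.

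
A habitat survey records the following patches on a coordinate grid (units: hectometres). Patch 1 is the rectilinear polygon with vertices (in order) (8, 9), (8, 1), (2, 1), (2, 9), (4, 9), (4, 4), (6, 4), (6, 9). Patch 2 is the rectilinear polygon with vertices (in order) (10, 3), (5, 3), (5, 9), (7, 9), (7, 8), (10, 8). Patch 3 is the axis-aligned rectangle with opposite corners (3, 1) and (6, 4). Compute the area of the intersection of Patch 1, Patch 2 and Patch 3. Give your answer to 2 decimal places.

The intersection is the polygon with vertices (5,3), (5,4), (6,4), (6,3).
By the shoelace formula its area is 1.00.

1.00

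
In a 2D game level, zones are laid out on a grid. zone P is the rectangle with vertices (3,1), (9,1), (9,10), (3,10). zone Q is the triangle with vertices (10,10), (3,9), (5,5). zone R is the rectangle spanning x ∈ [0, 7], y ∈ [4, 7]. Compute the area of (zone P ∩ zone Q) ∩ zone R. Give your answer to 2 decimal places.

The region (zone P ∩ zone Q) ∩ zone R is the polygon with vertices (5,5), (4,7), (7,7).
By the shoelace formula its area is 3.00.

3.00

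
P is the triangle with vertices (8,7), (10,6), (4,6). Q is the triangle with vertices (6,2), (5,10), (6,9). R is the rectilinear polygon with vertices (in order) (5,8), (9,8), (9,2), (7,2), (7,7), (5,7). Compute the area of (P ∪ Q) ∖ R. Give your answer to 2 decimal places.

|P ∪ Q| = 6.2727.
|(P ∪ Q) ∩ R| = 2.3125.
|(P ∪ Q) ∖ R| = 6.2727 − 2.3125 = 3.96.

3.96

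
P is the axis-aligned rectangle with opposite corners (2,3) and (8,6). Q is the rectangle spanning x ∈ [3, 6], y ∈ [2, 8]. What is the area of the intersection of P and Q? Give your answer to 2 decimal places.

|P∩Q|: x∈[3,6], y∈[3,6] → 3·3 = 9.

9.00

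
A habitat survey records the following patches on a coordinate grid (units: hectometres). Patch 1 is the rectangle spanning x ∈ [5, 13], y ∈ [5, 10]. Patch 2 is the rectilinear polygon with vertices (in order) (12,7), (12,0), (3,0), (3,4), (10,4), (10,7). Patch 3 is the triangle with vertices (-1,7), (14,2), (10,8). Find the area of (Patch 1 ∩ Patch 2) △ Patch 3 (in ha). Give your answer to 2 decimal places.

|Patch 1 ∩ Patch 2| = 4.
|(Patch 1 ∩ Patch 2) ∩ Patch 3| = 2.6667.
|(Patch 1 ∩ Patch 2) △ Patch 3| = 4 + 35 − 5.3333 = 33.67.

33.67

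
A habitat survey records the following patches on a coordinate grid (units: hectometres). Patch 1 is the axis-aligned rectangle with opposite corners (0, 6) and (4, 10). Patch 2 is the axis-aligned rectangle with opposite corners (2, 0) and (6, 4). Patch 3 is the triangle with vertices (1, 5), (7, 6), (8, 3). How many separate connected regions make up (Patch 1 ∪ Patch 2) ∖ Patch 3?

(Patch 1 ∪ Patch 2) ∖ Patch 3 splits into 2 disjoint pieces (area 16, area 15.6786).

2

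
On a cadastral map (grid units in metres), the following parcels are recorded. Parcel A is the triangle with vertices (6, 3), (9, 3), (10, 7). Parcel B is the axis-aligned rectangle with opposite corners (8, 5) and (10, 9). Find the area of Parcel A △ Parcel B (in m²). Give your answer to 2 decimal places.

11.00

|Parcel A| = 6, |Parcel B| = 8, |Parcel A∩Parcel B| = 1.5.
|Parcel A △ Parcel B| = |Parcel A| + |Parcel B| − 2·|Parcel A∩Parcel B| = 6 + 8 − 3 = 11.00.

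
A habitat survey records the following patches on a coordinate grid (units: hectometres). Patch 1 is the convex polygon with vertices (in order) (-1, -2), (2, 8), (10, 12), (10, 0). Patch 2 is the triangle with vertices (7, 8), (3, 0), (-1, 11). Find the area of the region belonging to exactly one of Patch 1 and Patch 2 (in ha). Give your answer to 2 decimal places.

|Patch 1| = 100, |Patch 2| = 38, |Patch 1∩Patch 2| = 27.569.
|Patch 1 △ Patch 2| = |Patch 1| + |Patch 2| − 2·|Patch 1∩Patch 2| = 100 + 38 − 55.138 = 82.86.

82.86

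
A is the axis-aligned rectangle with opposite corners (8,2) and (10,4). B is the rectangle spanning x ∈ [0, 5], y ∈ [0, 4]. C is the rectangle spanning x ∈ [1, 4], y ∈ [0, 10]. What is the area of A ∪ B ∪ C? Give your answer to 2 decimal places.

By inclusion–exclusion:
Individual areas: |A| = 4, |B| = 20, |C| = 30.
|A∩B| = 0 (no overlap).
|A∩C| = 0 (no overlap).
|B∩C|: x∈[1,4], y∈[0,4] → 3·4 = 12.
|A∩B∩C| = 0.
|A ∪ B ∪ C| = 54 − 12 + 0 = 42.00.

42.00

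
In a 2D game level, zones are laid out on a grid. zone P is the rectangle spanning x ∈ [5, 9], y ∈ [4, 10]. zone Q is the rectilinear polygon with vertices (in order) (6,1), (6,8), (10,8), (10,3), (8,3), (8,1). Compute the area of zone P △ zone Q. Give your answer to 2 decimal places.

|zone P| = 24, |zone Q| = 24, |zone P∩zone Q| = 12.
|zone P △ zone Q| = |zone P| + |zone Q| − 2·|zone P∩zone Q| = 24 + 24 − 24 = 24.00.

24.00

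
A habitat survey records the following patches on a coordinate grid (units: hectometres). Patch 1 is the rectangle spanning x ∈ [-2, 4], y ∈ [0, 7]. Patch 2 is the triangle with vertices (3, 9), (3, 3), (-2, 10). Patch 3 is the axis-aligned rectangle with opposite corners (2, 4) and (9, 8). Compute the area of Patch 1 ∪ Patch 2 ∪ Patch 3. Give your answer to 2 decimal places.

72.29

By inclusion–exclusion:
Individual areas: |Patch 1| = 42, |Patch 2| = 15, |Patch 3| = 28.
|Patch 1∩Patch 2| = 5.7143.
|Patch 1∩Patch 3|: x∈[2,4], y∈[4,7] → 2·3 = 6.
|Patch 2∩Patch 3| = 3.9429.
|Patch 1∩Patch 2∩Patch 3| = 2.9429.
|Patch 1 ∪ Patch 2 ∪ Patch 3| = 85 − 15.6571 + 2.9429 = 72.29.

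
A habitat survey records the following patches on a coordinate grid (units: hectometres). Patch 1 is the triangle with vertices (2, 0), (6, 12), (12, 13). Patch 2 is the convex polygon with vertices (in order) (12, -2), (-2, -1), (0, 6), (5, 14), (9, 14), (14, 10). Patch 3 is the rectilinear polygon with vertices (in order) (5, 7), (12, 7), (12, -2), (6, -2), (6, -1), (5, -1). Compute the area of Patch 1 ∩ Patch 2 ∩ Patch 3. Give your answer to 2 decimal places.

The intersection is the polygon with vertices (5,3.9), (5,7), (7.385,7).
By the shoelace formula its area is 3.70.

3.70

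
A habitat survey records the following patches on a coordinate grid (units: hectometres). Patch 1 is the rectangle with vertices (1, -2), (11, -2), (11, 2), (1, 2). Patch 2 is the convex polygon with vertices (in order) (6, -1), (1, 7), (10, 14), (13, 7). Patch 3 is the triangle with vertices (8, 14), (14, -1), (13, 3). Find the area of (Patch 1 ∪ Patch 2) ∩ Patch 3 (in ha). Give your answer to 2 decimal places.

1.95

The region (Patch 1 ∪ Patch 2) ∩ Patch 3 is the polygon with vertices (8.522,12.851), (11.803,5.633), (11.49,5.274), (8.475,12.814).
By the shoelace formula its area is 1.95.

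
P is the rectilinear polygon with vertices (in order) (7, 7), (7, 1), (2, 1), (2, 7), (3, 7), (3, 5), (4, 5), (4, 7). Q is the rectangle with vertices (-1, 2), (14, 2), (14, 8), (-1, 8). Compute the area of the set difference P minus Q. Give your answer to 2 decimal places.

5.00

|P| = 28, |P∩Q| = 23.
|P ∖ Q| = |P| − |P∩Q| = 28 − 23 = 5.00.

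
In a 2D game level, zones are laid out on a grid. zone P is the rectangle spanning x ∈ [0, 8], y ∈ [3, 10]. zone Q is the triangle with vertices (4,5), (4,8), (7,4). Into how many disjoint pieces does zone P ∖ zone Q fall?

zone P ∖ zone Q is a single connected region.

1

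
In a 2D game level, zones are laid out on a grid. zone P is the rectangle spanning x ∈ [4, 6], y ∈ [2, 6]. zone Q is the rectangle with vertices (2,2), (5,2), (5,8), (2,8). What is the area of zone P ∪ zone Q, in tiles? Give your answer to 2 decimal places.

By inclusion–exclusion:
Individual areas: |zone P| = 8, |zone Q| = 18.
|zone P∩zone Q|: x∈[4,5], y∈[2,6] → 1·4 = 4.
|zone P ∪ zone Q| = 26 − 4 = 22.00.

22.00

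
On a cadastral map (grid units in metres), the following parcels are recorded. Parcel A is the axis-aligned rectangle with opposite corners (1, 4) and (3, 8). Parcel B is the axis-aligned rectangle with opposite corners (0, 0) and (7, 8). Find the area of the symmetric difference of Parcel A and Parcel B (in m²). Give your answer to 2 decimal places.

|Parcel A∩Parcel B|: x∈[1,3], y∈[4,8] → 2·4 = 8.
|Parcel A △ Parcel B| = |Parcel A| + |Parcel B| − 2·|Parcel A∩Parcel B| = 8 + 56 − 16 = 48.00.

48.00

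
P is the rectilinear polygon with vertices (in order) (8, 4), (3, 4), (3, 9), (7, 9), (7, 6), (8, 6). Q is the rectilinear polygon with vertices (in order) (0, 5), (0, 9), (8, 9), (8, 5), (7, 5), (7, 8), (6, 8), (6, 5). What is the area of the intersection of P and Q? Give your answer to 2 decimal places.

14.00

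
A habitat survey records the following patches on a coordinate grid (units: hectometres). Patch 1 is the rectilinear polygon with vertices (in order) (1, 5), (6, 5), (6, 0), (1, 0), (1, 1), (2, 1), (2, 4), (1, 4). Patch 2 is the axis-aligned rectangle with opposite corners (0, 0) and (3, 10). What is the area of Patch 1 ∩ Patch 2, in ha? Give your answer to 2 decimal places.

The intersection is the polygon with vertices (3,5), (3,0), (1,0), (1,1), (2,1), (2,4), (1,4), (1,5).
By the shoelace formula its area is 7.00.

7.00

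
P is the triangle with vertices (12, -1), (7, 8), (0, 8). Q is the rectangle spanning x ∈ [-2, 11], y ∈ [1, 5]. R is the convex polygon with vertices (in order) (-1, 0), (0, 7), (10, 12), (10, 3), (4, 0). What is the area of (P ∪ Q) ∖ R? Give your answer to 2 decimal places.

|P ∪ Q| = 71.0556.
|(P ∪ Q) ∩ R| = 55.1857.
|(P ∪ Q) ∖ R| = 71.0556 − 55.1857 = 15.87.

15.87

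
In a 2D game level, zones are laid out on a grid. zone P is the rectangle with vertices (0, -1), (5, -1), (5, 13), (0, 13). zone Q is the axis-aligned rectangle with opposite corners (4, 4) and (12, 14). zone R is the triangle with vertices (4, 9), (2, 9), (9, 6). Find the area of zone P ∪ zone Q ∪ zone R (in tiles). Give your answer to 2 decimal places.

141.00

By inclusion–exclusion:
Individual areas: |zone P| = 70, |zone Q| = 80, |zone R| = 3.
|zone P∩zone Q|: x∈[4,5], y∈[4,13] → 1·9 = 9.
|zone P∩zone R| = 1.6286.
|zone Q∩zone R| = 2.1429.
|zone P∩zone Q∩zone R| = 0.7714.
|zone P ∪ zone Q ∪ zone R| = 153 − 12.7714 + 0.7714 = 141.00.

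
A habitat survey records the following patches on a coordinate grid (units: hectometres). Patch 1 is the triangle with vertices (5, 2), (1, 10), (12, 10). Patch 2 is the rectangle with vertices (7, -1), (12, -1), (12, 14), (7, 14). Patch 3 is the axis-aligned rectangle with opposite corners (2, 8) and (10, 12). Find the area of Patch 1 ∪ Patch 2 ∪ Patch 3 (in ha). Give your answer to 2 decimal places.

114.71

By inclusion–exclusion:
Individual areas: |Patch 1| = 44, |Patch 2| = 75, |Patch 3| = 32.
|Patch 1∩Patch 2| = 14.2857.
|Patch 1∩Patch 3| = 16.
|Patch 2∩Patch 3|: x∈[7,10], y∈[8,12] → 3·4 = 12.
|Patch 1∩Patch 2∩Patch 3| = 6.
|Patch 1 ∪ Patch 2 ∪ Patch 3| = 151 − 42.2857 + 6 = 114.71.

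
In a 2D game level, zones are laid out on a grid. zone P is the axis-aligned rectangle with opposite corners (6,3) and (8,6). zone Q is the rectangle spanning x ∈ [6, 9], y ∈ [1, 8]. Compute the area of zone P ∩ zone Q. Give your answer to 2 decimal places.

|zone P∩zone Q|: x∈[6,8], y∈[3,6] → 2·3 = 6.

6.00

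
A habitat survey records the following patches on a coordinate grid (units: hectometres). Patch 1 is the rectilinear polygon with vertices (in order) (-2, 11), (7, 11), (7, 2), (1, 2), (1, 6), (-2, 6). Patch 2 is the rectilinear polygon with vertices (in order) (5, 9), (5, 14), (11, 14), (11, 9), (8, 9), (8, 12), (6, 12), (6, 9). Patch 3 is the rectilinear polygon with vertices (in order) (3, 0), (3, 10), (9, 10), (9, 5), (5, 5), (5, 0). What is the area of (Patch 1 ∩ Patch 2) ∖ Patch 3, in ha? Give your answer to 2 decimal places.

1.00

|Patch 1 ∩ Patch 2| = 2.
|(Patch 1 ∩ Patch 2) ∩ Patch 3| = 1.
|(Patch 1 ∩ Patch 2) ∖ Patch 3| = 2 − 1 = 1.00.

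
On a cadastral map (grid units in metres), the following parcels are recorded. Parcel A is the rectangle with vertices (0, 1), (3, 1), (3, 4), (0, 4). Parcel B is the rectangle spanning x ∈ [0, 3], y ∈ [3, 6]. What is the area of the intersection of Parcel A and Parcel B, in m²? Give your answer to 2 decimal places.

3.00

|Parcel A∩Parcel B|: x∈[0,3], y∈[3,4] → 3·1 = 3.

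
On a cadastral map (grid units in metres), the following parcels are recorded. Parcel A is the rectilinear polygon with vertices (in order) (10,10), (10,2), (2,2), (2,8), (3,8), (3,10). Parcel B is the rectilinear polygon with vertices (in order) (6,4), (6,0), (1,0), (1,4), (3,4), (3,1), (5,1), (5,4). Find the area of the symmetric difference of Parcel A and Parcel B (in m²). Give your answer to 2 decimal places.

|Parcel A| = 62, |Parcel B| = 14, |Parcel A∩Parcel B| = 4.
|Parcel A △ Parcel B| = |Parcel A| + |Parcel B| − 2·|Parcel A∩Parcel B| = 62 + 14 − 8 = 68.00.

68.00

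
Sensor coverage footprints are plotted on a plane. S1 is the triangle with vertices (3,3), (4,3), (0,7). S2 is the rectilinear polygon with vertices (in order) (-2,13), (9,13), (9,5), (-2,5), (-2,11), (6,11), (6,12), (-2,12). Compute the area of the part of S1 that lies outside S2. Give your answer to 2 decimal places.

1.50

|S1| = 2, |S1∩S2| = 0.5.
|S1 ∖ S2| = |S1| − |S1∩S2| = 2 − 0.5 = 1.50.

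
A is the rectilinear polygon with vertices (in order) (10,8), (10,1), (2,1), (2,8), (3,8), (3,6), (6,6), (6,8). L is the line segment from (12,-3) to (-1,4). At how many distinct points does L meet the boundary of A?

The segment meets the boundary at (4.571,1), (2,2.385).

2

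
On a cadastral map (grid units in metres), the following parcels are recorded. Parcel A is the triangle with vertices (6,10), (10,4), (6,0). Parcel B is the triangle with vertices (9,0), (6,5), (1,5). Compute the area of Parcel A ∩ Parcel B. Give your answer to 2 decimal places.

3.61

The intersection is the polygon with vertices (7.154,1.154), (6,1.875), (6,5), (7.875,1.875).
By the shoelace formula its area is 3.61.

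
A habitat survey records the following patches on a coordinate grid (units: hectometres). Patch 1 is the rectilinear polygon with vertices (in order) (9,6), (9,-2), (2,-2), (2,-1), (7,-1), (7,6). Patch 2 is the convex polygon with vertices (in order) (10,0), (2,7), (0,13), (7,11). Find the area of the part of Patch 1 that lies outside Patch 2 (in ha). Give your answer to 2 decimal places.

13.24

|Patch 1| = 21, |Patch 1∩Patch 2| = 7.7576.
|Patch 1 ∖ Patch 2| = |Patch 1| − |Patch 1∩Patch 2| = 21 − 7.7576 = 13.24.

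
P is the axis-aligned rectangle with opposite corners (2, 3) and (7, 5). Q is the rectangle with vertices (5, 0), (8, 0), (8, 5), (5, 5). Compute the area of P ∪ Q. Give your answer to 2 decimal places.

By inclusion–exclusion:
Individual areas: |P| = 10, |Q| = 15.
|P∩Q|: x∈[5,7], y∈[3,5] → 2·2 = 4.
|P ∪ Q| = 25 − 4 = 21.00.

21.00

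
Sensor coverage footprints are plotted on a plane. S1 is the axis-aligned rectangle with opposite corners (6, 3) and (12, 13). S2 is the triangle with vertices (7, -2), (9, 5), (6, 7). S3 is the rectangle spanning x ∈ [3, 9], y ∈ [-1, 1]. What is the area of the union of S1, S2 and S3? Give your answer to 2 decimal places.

By inclusion–exclusion:
Individual areas: |S1| = 60, |S2| = 12.5, |S3| = 12.
|S1∩S2| = 7.5397.
|S1∩S3| = 0 (no overlap).
|S2∩S3| = 1.5873.
|S1∩S2∩S3| = 0.
|S1 ∪ S2 ∪ S3| = 84.5 − 9.127 + 0 = 75.37.

75.37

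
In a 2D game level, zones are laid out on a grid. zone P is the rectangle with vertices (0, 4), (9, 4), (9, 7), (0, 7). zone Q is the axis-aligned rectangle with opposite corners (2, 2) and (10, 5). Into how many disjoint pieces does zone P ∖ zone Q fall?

1

zone P ∖ zone Q is a single connected region.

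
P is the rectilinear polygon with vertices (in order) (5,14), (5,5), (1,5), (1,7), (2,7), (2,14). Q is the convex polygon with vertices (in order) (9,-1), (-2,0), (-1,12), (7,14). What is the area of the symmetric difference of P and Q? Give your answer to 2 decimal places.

|P| = 29, |Q| = 128.5, |P∩Q| = 26.375.
|P △ Q| = |P| + |Q| − 2·|P∩Q| = 29 + 128.5 − 52.75 = 104.75.

104.75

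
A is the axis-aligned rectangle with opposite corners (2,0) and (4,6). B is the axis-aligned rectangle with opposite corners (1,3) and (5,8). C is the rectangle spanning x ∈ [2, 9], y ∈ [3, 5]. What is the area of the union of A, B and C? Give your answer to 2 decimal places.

By inclusion–exclusion:
Individual areas: |A| = 12, |B| = 20, |C| = 14.
|A∩B|: x∈[2,4], y∈[3,6] → 2·3 = 6.
|A∩C|: x∈[2,4], y∈[3,5] → 2·2 = 4.
|B∩C|: x∈[2,5], y∈[3,5] → 3·2 = 6.
|A∩B∩C| = 4.
|A ∪ B ∪ C| = 46 − 16 + 4 = 34.00.

34.00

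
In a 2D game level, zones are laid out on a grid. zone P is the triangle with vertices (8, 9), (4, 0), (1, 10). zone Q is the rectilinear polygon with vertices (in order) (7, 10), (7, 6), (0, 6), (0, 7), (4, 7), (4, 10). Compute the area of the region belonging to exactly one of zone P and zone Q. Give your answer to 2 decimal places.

|zone P| = 33.5, |zone Q| = 16, |zone P∩zone Q| = 11.8964.
|zone P △ zone Q| = |zone P| + |zone Q| − 2·|zone P∩zone Q| = 33.5 + 16 − 23.7929 = 25.71.

25.71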